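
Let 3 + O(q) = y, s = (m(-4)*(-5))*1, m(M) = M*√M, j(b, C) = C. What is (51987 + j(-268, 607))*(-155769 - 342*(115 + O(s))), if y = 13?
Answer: -10440908286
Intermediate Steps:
m(M) = M^(3/2)
s = 40*I (s = ((-4)^(3/2)*(-5))*1 = (-8*I*(-5))*1 = (40*I)*1 = 40*I ≈ 40.0*I)
O(q) = 10 (O(q) = -3 + 13 = 10)
(51987 + j(-268, 607))*(-155769 - 342*(115 + O(s))) = (51987 + 607)*(-155769 - 342*(115 + 10)) = 52594*(-155769 - 342*125) = 52594*(-155769 - 42750) = 52594*(-198519) = -10440908286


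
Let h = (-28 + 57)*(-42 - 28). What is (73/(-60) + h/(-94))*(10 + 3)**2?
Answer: 9712261/2820 ≈ 3444.1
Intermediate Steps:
h = -2030 (h = 29*(-70) = -2030)
(73/(-60) + h/(-94))*(10 + 3)**2 = (73/(-60) - 2030/(-94))*(10 + 3)**2 = (73*(-1/60) - 2030*(-1/94))*13**2 = (-73/60 + 1015/47)*169 = (57469/2820)*169 = 9712261/2820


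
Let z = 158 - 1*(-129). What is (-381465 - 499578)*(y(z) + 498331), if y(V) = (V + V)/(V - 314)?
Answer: -3951290780203/9 ≈ -4.3903e+11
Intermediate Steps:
z = 287 (z = 158 + 129 = 287)
y(V) = 2*V/(-314 + V) (y(V) = (2*V)/(-314 + V) = 2*V/(-314 + V))
(-381465 - 499578)*(y(z) + 498331) = (-381465 - 499578)*(2*287/(-314 + 287) + 498331) = -881043*(2*287/(-27) + 498331) = -881043*(2*287*(-1/27) + 498331) = -881043*(-574/27 + 498331) = -881043*13454363/27 = -3951290780203/9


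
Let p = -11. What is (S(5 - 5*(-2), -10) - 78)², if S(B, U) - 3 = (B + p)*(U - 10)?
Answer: 24025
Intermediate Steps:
S(B, U) = 3 + (-11 + B)*(-10 + U) (S(B, U) = 3 + (B - 11)*(U - 10) = 3 + (-11 + B)*(-10 + U))
(S(5 - 5*(-2), -10) - 78)² = ((113 - 11*(-10) - 10*(5 - 5*(-2)) + (5 - 5*(-2))*(-10)) - 78)² = ((113 + 110 - 10*(5 + 10) + (5 + 10)*(-10)) - 78)² = ((113 + 110 - 10*15 + 15*(-10)) - 78)² = ((113 + 110 - 150 - 150) - 78)² = (-77 - 78)² = (-155)² = 24025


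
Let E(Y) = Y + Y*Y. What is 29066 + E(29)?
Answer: 29936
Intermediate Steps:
E(Y) = Y + Y²
29066 + E(29) = 29066 + 29*(1 + 29) = 29066 + 29*30 = 29066 + 870 = 29936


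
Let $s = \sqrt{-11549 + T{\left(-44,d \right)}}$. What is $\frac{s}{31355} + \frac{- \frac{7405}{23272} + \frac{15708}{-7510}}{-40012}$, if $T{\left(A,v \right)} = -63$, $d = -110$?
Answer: $\frac{210584063}{3496503036320} + \frac{2 i \sqrt{2903}}{31355} \approx 6.0227 \cdot 10^{-5} + 0.0034367 i$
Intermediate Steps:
$s = 2 i \sqrt{2903}$ ($s = \sqrt{-11549 - 63} = \sqrt{-11612} = 2 i \sqrt{2903} \approx 107.76 i$)
$\frac{s}{31355} + \frac{- \frac{7405}{23272} + \frac{15708}{-7510}}{-40012} = \frac{2 i \sqrt{2903}}{31355} + \frac{- \frac{7405}{23272} + \frac{15708}{-7510}}{-40012} = 2 i \sqrt{2903} \cdot \frac{1}{31355} + \left(\left(-7405\right) \frac{1}{23272} + 15708 \left(- \frac{1}{7510}\right)\right) \left(- \frac{1}{40012}\right) = \frac{2 i \sqrt{2903}}{31355} + \left(- \frac{7405}{23272} - \frac{7854}{3755}\right) \left(- \frac{1}{40012}\right) = \frac{2 i \sqrt{2903}}{31355} - - \frac{210584063}{3496503036320} = \frac{2 i \sqrt{2903}}{31355} + \frac{210584063}{3496503036320} = \frac{210584063}{3496503036320} + \frac{2 i \sqrt{2903}}{31355}$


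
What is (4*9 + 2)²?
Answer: 1444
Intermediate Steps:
(4*9 + 2)² = (36 + 2)² = 38² = 1444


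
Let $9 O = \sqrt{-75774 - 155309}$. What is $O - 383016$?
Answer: $-383016 + \frac{i \sqrt{231083}}{9} \approx -3.8302 \cdot 10^{5} + 53.412 i$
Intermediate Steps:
$O = \frac{i \sqrt{231083}}{9}$ ($O = \frac{\sqrt{-75774 - 155309}}{9} = \frac{\sqrt{-231083}}{9} = \frac{i \sqrt{231083}}{9} \approx 53.412 i$)
$O - 383016 = \frac{i \sqrt{231083}}{9} - 383016 = -383016 + \frac{i \sqrt{231083}}{9}$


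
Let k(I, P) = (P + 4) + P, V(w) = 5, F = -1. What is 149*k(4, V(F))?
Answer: 2086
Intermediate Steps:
k(I, P) = 4 + 2*P (k(I, P) = (4 + P) + P = 4 + 2*P)
149*k(4, V(F)) = 149*(4 + 2*5) = 149*(4 + 10) = 149*14 = 2086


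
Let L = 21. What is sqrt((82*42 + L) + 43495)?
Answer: 4*sqrt(2935) ≈ 216.70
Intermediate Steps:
sqrt((82*42 + L) + 43495) = sqrt((82*42 + 21) + 43495) = sqrt((3444 + 21) + 43495) = sqrt(3465 + 43495) = sqrt(46960) = 4*sqrt(2935)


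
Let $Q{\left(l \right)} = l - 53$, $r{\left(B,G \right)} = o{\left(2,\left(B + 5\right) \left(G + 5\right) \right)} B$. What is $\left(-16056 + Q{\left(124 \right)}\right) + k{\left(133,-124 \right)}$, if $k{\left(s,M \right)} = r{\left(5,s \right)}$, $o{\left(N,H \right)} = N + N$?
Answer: $-15965$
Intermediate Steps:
$o{\left(N,H \right)} = 2 N$
$r{\left(B,G \right)} = 4 B$ ($r{\left(B,G \right)} = 2 \cdot 2 B = 4 B$)
$Q{\left(l \right)} = -53 + l$
$k{\left(s,M \right)} = 20$ ($k{\left(s,M \right)} = 4 \cdot 5 = 20$)
$\left(-16056 + Q{\left(124 \right)}\right) + k{\left(133,-124 \right)} = \left(-16056 + \left(-53 + 124\right)\right) + 20 = \left(-16056 + 71\right) + 20 = -15985 + 20 = -15965$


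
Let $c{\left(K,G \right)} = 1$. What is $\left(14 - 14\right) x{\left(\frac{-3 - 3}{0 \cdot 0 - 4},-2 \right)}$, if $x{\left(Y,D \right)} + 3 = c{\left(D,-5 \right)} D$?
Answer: $0$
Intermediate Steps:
$x{\left(Y,D \right)} = -3 + D$ ($x{\left(Y,D \right)} = -3 + 1 D = -3 + D$)
$\left(14 - 14\right) x{\left(\frac{-3 - 3}{0 \cdot 0 - 4},-2 \right)} = \left(14 - 14\right) \left(-3 - 2\right) = 0 \left(-5\right) = 0$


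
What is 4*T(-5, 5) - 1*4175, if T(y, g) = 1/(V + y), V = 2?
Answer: -12529/3 ≈ -4176.3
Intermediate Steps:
T(y, g) = 1/(2 + y)
4*T(-5, 5) - 1*4175 = 4/(2 - 5) - 1*4175 = 4/(-3) - 4175 = 4*(-⅓) - 4175 = -4/3 - 4175 = -12529/3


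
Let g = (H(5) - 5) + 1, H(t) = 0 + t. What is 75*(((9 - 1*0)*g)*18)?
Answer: 12150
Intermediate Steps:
H(t) = t
g = 1 (g = (5 - 5) + 1 = 0 + 1 = 1)
75*(((9 - 1*0)*g)*18) = 75*(((9 - 1*0)*1)*18) = 75*(((9 + 0)*1)*18) = 75*((9*1)*18) = 75*(9*18) = 75*162 = 12150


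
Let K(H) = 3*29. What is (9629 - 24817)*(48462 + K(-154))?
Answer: -737362212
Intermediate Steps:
K(H) = 87
(9629 - 24817)*(48462 + K(-154)) = (9629 - 24817)*(48462 + 87) = -15188*48549 = -737362212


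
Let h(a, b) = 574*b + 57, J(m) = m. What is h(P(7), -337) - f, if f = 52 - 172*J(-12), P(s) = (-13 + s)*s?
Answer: -195497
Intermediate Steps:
P(s) = s*(-13 + s)
h(a, b) = 57 + 574*b
f = 2116 (f = 52 - 172*(-12) = 52 + 2064 = 2116)
h(P(7), -337) - f = (57 + 574*(-337)) - 1*2116 = (57 - 193438) - 2116 = -193381 - 2116 = -195497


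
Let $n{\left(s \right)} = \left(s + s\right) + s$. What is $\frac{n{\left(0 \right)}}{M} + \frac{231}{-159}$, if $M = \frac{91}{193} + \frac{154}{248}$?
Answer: $- \frac{77}{53} \approx -1.4528$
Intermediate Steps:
$n{\left(s \right)} = 3 s$ ($n{\left(s \right)} = 2 s + s = 3 s$)
$M = \frac{26145}{23932}$ ($M = 91 \cdot \frac{1}{193} + 154 \cdot \frac{1}{248} = \frac{91}{193} + \frac{77}{124} = \frac{26145}{23932} \approx 1.0925$)
$\frac{n{\left(0 \right)}}{M} + \frac{231}{-159} = \frac{3 \cdot 0}{\frac{26145}{23932}} + \frac{231}{-159} = 0 \cdot \frac{23932}{26145} + 231 \left(- \frac{1}{159}\right) = 0 - \frac{77}{53} = - \frac{77}{53}$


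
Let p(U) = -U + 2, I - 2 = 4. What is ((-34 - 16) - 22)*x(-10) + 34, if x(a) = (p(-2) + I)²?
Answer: -7166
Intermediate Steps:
I = 6 (I = 2 + 4 = 6)
p(U) = 2 - U
x(a) = 100 (x(a) = ((2 - 1*(-2)) + 6)² = ((2 + 2) + 6)² = (4 + 6)² = 10² = 100)
((-34 - 16) - 22)*x(-10) + 34 = ((-34 - 16) - 22)*100 + 34 = (-50 - 22)*100 + 34 = -72*100 + 34 = -7200 + 34 = -7166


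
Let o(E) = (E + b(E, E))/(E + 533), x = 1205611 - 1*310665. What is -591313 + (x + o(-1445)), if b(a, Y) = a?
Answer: 138458093/456 ≈ 3.0364e+5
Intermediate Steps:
x = 894946 (x = 1205611 - 310665 = 894946)
o(E) = 2*E/(533 + E) (o(E) = (E + E)/(E + 533) = (2*E)/(533 + E) = 2*E/(533 + E))
-591313 + (x + o(-1445)) = -591313 + (894946 + 2*(-1445)/(533 - 1445)) = -591313 + (894946 + 2*(-1445)/(-912)) = -591313 + (894946 + 2*(-1445)*(-1/912)) = -591313 + (894946 + 1445/456) = -591313 + 408096821/456 = 138458093/456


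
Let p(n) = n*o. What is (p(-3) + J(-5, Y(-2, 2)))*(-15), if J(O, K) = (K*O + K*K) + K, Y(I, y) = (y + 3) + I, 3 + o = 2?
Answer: 0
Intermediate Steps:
o = -1 (o = -3 + 2 = -1)
Y(I, y) = 3 + I + y (Y(I, y) = (3 + y) + I = 3 + I + y)
J(O, K) = K + K**2 + K*O (J(O, K) = (K*O + K**2) + K = (K**2 + K*O) + K = K + K**2 + K*O)
p(n) = -n (p(n) = n*(-1) = -n)
(p(-3) + J(-5, Y(-2, 2)))*(-15) = (-1*(-3) + (3 - 2 + 2)*(1 + (3 - 2 + 2) - 5))*(-15) = (3 + 3*(1 + 3 - 5))*(-15) = (3 + 3*(-1))*(-15) = (3 - 3)*(-15) = 0*(-15) = 0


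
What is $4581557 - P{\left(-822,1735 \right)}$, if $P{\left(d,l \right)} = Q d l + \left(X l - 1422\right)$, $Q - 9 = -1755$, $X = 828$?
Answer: $-2486946421$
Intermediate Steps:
$Q = -1746$ ($Q = 9 - 1755 = -1746$)
$P{\left(d,l \right)} = -1422 + 828 l - 1746 d l$ ($P{\left(d,l \right)} = - 1746 d l + \left(828 l - 1422\right) = - 1746 d l + \left(-1422 + 828 l\right) = -1422 + 828 l - 1746 d l$)
$4581557 - P{\left(-822,1735 \right)} = 4581557 - \left(-1422 + 828 \cdot 1735 - \left(-1435212\right) 1735\right) = 4581557 - \left(-1422 + 1436580 + 2490092820\right) = 4581557 - 2491527978 = -2486946421$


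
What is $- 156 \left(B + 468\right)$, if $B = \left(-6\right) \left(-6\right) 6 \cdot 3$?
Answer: $-174096$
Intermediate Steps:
$B = 648$ ($B = 36 \cdot 18 = 648$)
$- 156 \left(B + 468\right) = - 156 \left(648 + 468\right) = \left(-156\right) 1116 = -174096$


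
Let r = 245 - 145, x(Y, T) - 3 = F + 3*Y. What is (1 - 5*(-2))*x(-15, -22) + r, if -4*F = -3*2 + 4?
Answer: -713/2 ≈ -356.50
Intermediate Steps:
F = ½ (F = -(-3*2 + 4)/4 = -(-6 + 4)/4 = -¼*(-2) = ½ ≈ 0.50000)
x(Y, T) = 7/2 + 3*Y (x(Y, T) = 3 + (½ + 3*Y) = 7/2 + 3*Y)
r = 100
(1 - 5*(-2))*x(-15, -22) + r = (1 - 5*(-2))*(7/2 + 3*(-15)) + 100 = (1 + 10)*(7/2 - 45) + 100 = 11*(-83/2) + 100 = -913/2 + 100 = -713/2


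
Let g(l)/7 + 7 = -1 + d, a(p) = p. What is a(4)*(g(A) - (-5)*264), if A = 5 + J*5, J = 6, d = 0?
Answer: 5056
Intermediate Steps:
A = 35 (A = 5 + 6*5 = 5 + 30 = 35)
g(l) = -56 (g(l) = -49 + 7*(-1 + 0) = -49 + 7*(-1) = -49 - 7 = -56)
a(4)*(g(A) - (-5)*264) = 4*(-56 - (-5)*264) = 4*(-56 - 1*(-1320)) = 4*(-56 + 1320) = 4*1264 = 5056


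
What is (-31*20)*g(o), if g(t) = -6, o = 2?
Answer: 3720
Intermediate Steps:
(-31*20)*g(o) = -31*20*(-6) = -620*(-6) = 3720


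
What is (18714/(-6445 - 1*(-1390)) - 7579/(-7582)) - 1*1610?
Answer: -20603354601/12775670 ≈ -1612.7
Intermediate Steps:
(18714/(-6445 - 1*(-1390)) - 7579/(-7582)) - 1*1610 = (18714/(-6445 + 1390) - 7579*(-1/7582)) - 1610 = (18714/(-5055) + 7579/7582) - 1610 = (18714*(-1/5055) + 7579/7582) - 1610 = (-6238/1685 + 7579/7582) - 1610 = -34525901/12775670 - 1610 = -20603354601/12775670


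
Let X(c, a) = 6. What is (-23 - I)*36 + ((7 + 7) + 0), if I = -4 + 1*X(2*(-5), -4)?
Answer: -886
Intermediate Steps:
I = 2 (I = -4 + 1*6 = -4 + 6 = 2)
(-23 - I)*36 + ((7 + 7) + 0) = (-23 - 1*2)*36 + ((7 + 7) + 0) = (-23 - 2)*36 + (14 + 0) = -25*36 + 14 = -900 + 14 = -886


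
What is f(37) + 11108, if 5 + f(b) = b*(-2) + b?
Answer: 11066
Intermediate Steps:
f(b) = -5 - b (f(b) = -5 + (b*(-2) + b) = -5 + (-2*b + b) = -5 - b)
f(37) + 11108 = (-5 - 1*37) + 11108 = (-5 - 37) + 11108 = -42 + 11108 = 11066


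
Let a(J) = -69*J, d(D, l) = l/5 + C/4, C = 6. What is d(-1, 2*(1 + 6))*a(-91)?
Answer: 269997/10 ≈ 27000.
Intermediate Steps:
d(D, l) = 3/2 + l/5 (d(D, l) = l/5 + 6/4 = l*(⅕) + 6*(¼) = l/5 + 3/2 = 3/2 + l/5)
d(-1, 2*(1 + 6))*a(-91) = (3/2 + (2*(1 + 6))/5)*(-69*(-91)) = (3/2 + (2*7)/5)*6279 = (3/2 + (⅕)*14)*6279 = (3/2 + 14/5)*6279 = (43/10)*6279 = 269997/10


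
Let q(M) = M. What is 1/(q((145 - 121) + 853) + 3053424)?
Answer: 1/3054301 ≈ 3.2741e-7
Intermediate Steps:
1/(q((145 - 121) + 853) + 3053424) = 1/(((145 - 121) + 853) + 3053424) = 1/((24 + 853) + 3053424) = 1/(877 + 3053424) = 1/3054301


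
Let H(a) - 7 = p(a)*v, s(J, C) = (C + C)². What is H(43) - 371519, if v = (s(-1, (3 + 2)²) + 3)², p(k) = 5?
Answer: 30953533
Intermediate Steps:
s(J, C) = 4*C² (s(J, C) = (2*C)² = 4*C²)
v = 6265009 (v = (4*((3 + 2)²)² + 3)² = (4*(5²)² + 3)² = (4*25² + 3)² = (4*625 + 3)² = (2500 + 3)² = 2503² = 6265009)
H(a) = 31325052 (H(a) = 7 + 5*6265009 = 7 + 31325045 = 31325052)
H(43) - 371519 = 31325052 - 371519 = 30953533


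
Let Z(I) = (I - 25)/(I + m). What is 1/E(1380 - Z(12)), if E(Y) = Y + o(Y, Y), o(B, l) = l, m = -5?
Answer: 7/19346 ≈ 0.00036183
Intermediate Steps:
Z(I) = (-25 + I)/(-5 + I) (Z(I) = (I - 25)/(I - 5) = (-25 + I)/(-5 + I))
E(Y) = 2*Y (E(Y) = Y + Y = 2*Y)
1/E(1380 - Z(12)) = 1/(2*(1380 - (-25 + 12)/(-5 + 12))) = 1/(2*(1380 - (-13)/7)) = 1/(2*(1380 - 1*(-13/7))) = 1/(2*(1380 + 13/7)) = 1/(2*(9673/7)) = 1/(19346/7) = 7/19346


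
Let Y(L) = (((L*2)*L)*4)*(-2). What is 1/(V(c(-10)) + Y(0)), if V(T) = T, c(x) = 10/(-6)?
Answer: -⅗ ≈ -0.60000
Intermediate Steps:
c(x) = -5/3 (c(x) = 10*(-⅙) = -5/3)
Y(L) = -16*L² (Y(L) = (((2*L)*L)*4)*(-2) = ((2*L²)*4)*(-2) = (8*L²)*(-2) = -16*L²)
1/(V(c(-10)) + Y(0)) = 1/(-5/3 - 16*0²) = 1/(-5/3 - 16*0) = 1/(-5/3 + 0) = 1/(-5/3) = -⅗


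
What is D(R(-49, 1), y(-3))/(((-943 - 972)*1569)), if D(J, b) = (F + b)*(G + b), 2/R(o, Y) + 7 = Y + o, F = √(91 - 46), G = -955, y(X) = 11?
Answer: 10384/3004635 + 944*√5/1001545 ≈ 0.0055636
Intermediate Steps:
F = 3*√5 (F = √45 = 3*√5 ≈ 6.7082)
R(o, Y) = 2/(-7 + Y + o) (R(o, Y) = 2/(-7 + (Y + o)) = 2/(-7 + Y + o))
D(J, b) = (-955 + b)*(b + 3*√5) (D(J, b) = (3*√5 + b)*(-955 + b) = (b + 3*√5)*(-955 + b) = (-955 + b)*(b + 3*√5))
D(R(-49, 1), y(-3))/(((-943 - 972)*1569)) = (11² - 2865*√5 - 955*11 + 3*11*√5)/(((-943 - 972)*1569)) = (121 - 2865*√5 - 10505 + 33*√5)/((-1915*1569)) = (-10384 - 2832*√5)/(-3004635) = (-10384 - 2832*√5)*(-1/3004635) = 10384/3004635 + 944*√5/1001545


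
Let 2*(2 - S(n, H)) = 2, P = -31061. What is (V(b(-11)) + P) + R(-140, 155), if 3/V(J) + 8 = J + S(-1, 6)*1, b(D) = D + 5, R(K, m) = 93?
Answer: -402587/13 ≈ -30968.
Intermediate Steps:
b(D) = 5 + D
S(n, H) = 1 (S(n, H) = 2 - 1/2*2 = 2 - 1 = 1)
V(J) = 3/(-7 + J) (V(J) = 3/(-8 + (J + 1*1)) = 3/(-8 + (J + 1)) = 3/(-8 + (1 + J)) = 3/(-7 + J))
(V(b(-11)) + P) + R(-140, 155) = (3/(-7 + (5 - 11)) - 31061) + 93 = (3/(-7 - 6) - 31061) + 93 = (3/(-13) - 31061) + 93 = (3*(-1/13) - 31061) + 93 = (-3/13 - 31061) + 93 = -403796/13 + 93 = -402587/13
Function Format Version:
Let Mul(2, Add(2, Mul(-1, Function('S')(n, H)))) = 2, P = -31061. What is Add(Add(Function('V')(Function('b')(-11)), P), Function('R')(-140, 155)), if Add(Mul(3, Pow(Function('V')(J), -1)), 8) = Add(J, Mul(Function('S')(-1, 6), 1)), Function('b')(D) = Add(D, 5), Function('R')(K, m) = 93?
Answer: Rational(-402587, 13) ≈ -30968.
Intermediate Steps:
Function('b')(D) = Add(5, D)
Function('S')(n, H) = 1 (Function('S')(n, H) = Add(2, Mul(Rational(-1, 2), 2)) = Add(2, -1) = 1)
Function('V')(J) = Mul(3, Pow(Add(-7, J), -1)) (Function('V')(J) = Mul(3, Pow(Add(-8, Add(J, Mul(1, 1))), -1)) = Mul(3, Pow(Add(-8, Add(J, 1)), -1)) = Mul(3, Pow(Add(-8, Add(1, J)), -1)) = Mul(3, Pow(Add(-7, J), -1)))
Add(Add(Function('V')(Function('b')(-11)), P), Function('R')(-140, 155)) = Add(Add(Mul(3, Pow(Add(-7, Add(5, -11)), -1)), -31061), 93) = Add(Add(Mul(3, Pow(Add(-7, -6), -1)), -31061), 93) = Add(Add(Mul(3, Pow(-13, -1)), -31061), 93) = Add(Add(Mul(3, Rational(-1, 13)), -31061), 93) = Add(Add(Rational(-3, 13), -31061), 93) = Add(Rational(-403796, 13), 93) = Rational(-402587, 13)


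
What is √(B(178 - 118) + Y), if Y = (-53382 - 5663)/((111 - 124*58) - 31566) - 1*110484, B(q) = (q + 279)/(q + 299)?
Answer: 2*I*√108506079451382647/1982039 ≈ 332.39*I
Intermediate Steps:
B(q) = (279 + q)/(299 + q)
Y = -609973729/5521 (Y = -59045/((111 - 7192) - 31566) - 110484 = -59045/(-7081 - 31566) - 110484 = -59045/(-38647) - 110484 = -59045*(-1/38647) - 110484 = 8435/5521 - 110484 = -609973729/5521 ≈ -1.1048e+5)
√(B(178 - 118) + Y) = √((279 + (178 - 118))/(299 + (178 - 118)) - 609973729/5521) = √((279 + 60)/(299 + 60) - 609973729/5521) = √(339/359 - 609973729/5521) = √(-218978697092/1982039) = 2*I*√108506079451382647/1982039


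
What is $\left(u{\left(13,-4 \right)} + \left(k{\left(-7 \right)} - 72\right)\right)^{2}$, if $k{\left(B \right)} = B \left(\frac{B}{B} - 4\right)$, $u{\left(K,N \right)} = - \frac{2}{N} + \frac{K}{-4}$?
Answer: $\frac{46225}{16} \approx 2889.1$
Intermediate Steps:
$u{\left(K,N \right)} = - \frac{2}{N} - \frac{K}{4}$ ($u{\left(K,N \right)} = - \frac{2}{N} + K \left(- \frac{1}{4}\right) = - \frac{2}{N} - \frac{K}{4}$)
$k{\left(B \right)} = - 3 B$ ($k{\left(B \right)} = B \left(1 - 4\right) = B \left(-3\right) = - 3 B$)
$\left(u{\left(13,-4 \right)} + \left(k{\left(-7 \right)} - 72\right)\right)^{2} = \left(\left(- \frac{2}{-4} - \frac{13}{4}\right) - 51\right)^{2} = \left(\left(\left(-2\right) \left(- \frac{1}{4}\right) - \frac{13}{4}\right) + \left(21 - 72\right)\right)^{2} = \left(\left(\frac{1}{2} - \frac{13}{4}\right) - 51\right)^{2} = \left(- \frac{11}{4} - 51\right)^{2} = \left(- \frac{215}{4}\right)^{2} = \frac{46225}{16}$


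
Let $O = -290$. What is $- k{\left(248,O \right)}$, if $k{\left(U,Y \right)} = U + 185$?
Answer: $-433$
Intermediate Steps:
$k{\left(U,Y \right)} = 185 + U$
$- k{\left(248,O \right)} = - (185 + 248) = \left(-1\right) 433 = -433$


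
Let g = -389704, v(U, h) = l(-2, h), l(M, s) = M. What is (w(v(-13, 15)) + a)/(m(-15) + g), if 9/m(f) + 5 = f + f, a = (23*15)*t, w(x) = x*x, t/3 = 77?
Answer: -2789465/13639649 ≈ -0.20451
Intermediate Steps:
t = 231 (t = 3*77 = 231)
v(U, h) = -2
w(x) = x²
a = 79695 (a = (23*15)*231 = 345*231 = 79695)
m(f) = 9/(-5 + 2*f) (m(f) = 9/(-5 + (f + f)) = 9/(-5 + 2*f))
(w(v(-13, 15)) + a)/(m(-15) + g) = ((-2)² + 79695)/(9/(-5 + 2*(-15)) - 389704) = (4 + 79695)/(9/(-5 - 30) - 389704) = 79699/(9/(-35) - 389704) = 79699/(9*(-1/35) - 389704) = 79699/(-9/35 - 389704) = 79699/(-13639649/35) = 79699*(-35/13639649) = -2789465/13639649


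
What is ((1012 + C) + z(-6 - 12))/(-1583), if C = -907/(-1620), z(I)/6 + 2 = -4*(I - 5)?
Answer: -2515147/2564460 ≈ -0.98077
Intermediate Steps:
z(I) = 108 - 24*I (z(I) = -12 + 6*(-4*(I - 5)) = -12 + 6*(-4*(-5 + I)) = -12 + 6*(20 - 4*I) = -12 + (120 - 24*I) = 108 - 24*I)
C = 907/1620 (C = -907*(-1/1620) = 907/1620 ≈ 0.55988)
((1012 + C) + z(-6 - 12))/(-1583) = ((1012 + 907/1620) + (108 - 24*(-6 - 12)))/(-1583) = (1640347/1620 + (108 - 24*(-18)))*(-1/1583) = (1640347/1620 + (108 + 432))*(-1/1583) = (1640347/1620 + 540)*(-1/1583) = (2515147/1620)*(-1/1583) = -2515147/2564460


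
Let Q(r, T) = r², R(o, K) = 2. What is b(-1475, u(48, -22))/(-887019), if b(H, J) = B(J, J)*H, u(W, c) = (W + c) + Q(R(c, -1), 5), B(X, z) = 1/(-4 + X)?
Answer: 1475/23062494 ≈ 6.3957e-5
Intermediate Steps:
u(W, c) = 4 + W + c (u(W, c) = (W + c) + 2² = (W + c) + 4 = 4 + W + c)
b(H, J) = H/(-4 + J)
b(-1475, u(48, -22))/(-887019) = -1475/(-4 + (4 + 48 - 22))/(-887019) = -1475/(-4 + 30)*(-1/887019) = -1475/26*(-1/887019) = 1475/23062494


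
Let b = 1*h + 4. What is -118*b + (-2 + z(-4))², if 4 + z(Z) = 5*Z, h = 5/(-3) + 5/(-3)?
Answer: 1792/3 ≈ 597.33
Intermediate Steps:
h = -10/3 (h = 5*(-⅓) + 5*(-⅓) = -5/3 - 5/3 = -10/3 ≈ -3.3333)
b = ⅔ (b = 1*(-10/3) + 4 = -10/3 + 4 = ⅔ ≈ 0.66667)
z(Z) = -4 + 5*Z
-118*b + (-2 + z(-4))² = -118*⅔ + (-2 + (-4 + 5*(-4)))² = -236/3 + (-2 + (-4 - 20))² = -236/3 + (-2 - 24)² = -236/3 + (-26)² = -236/3 + 676 = 1792/3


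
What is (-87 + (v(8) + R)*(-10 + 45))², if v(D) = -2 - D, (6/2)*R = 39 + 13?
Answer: 259081/9 ≈ 28787.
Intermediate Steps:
R = 52/3 (R = (39 + 13)/3 = (⅓)*52 = 52/3 ≈ 17.333)
(-87 + (v(8) + R)*(-10 + 45))² = (-87 + ((-2 - 1*8) + 52/3)*(-10 + 45))² = (-87 + ((-2 - 8) + 52/3)*35)² = (-87 + (-10 + 52/3)*35)² = (-87 + (22/3)*35)² = (-87 + 770/3)² = (509/3)² = 259081/9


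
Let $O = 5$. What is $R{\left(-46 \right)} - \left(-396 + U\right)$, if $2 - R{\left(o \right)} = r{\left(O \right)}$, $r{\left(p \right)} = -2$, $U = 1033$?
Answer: $-633$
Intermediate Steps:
$R{\left(o \right)} = 4$ ($R{\left(o \right)} = 2 - -2 = 2 + 2 = 4$)
$R{\left(-46 \right)} - \left(-396 + U\right) = 4 - \left(-396 + 1033\right) = 4 - 637 = -633$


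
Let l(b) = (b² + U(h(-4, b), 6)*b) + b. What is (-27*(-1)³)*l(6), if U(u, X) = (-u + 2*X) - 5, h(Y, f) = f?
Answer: 1296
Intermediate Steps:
U(u, X) = -5 - u + 2*X
l(b) = b + b² + b*(7 - b) (l(b) = (b² + (-5 - b + 2*6)*b) + b = (b² + (-5 - b + 12)*b) + b = (b² + (7 - b)*b) + b = (b² + b*(7 - b)) + b = b + b² + b*(7 - b))
(-27*(-1)³)*l(6) = (-27*(-1)³)*(8*6) = -27*(-1)*48 = 27*48 = 1296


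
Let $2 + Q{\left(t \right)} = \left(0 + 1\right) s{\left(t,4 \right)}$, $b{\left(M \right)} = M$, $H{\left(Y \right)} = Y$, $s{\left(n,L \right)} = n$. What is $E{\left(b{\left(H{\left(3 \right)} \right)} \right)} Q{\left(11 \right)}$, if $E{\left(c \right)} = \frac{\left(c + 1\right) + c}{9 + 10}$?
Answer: $\frac{63}{19} \approx 3.3158$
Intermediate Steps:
$E{\left(c \right)} = \frac{1}{19} + \frac{2 c}{19}$ ($E{\left(c \right)} = \frac{\left(1 + c\right) + c}{19} = \left(1 + 2 c\right) \frac{1}{19} = \frac{1}{19} + \frac{2 c}{19}$)
$Q{\left(t \right)} = -2 + t$ ($Q{\left(t \right)} = -2 + \left(0 + 1\right) t = -2 + 1 t = -2 + t$)
$E{\left(b{\left(H{\left(3 \right)} \right)} \right)} Q{\left(11 \right)} = \left(\frac{1}{19} + \frac{2}{19} \cdot 3\right) \left(-2 + 11\right) = \left(\frac{1}{19} + \frac{6}{19}\right) 9 = \frac{7}{19} \cdot 9 = \frac{63}{19}$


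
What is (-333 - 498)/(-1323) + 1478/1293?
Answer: 336653/190071 ≈ 1.7712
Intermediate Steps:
(-333 - 498)/(-1323) + 1478/1293 = -831*(-1/1323) + 1478*(1/1293) = 277/441 + 1478/1293 = 336653/190071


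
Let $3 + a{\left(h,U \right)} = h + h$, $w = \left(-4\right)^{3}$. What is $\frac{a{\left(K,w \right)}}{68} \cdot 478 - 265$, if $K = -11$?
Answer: $- \frac{14985}{34} \approx -440.74$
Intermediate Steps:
$w = -64$
$a{\left(h,U \right)} = -3 + 2 h$ ($a{\left(h,U \right)} = -3 + \left(h + h\right) = -3 + 2 h$)
$\frac{a{\left(K,w \right)}}{68} \cdot 478 - 265 = \frac{-3 + 2 \left(-11\right)}{68} \cdot 478 - 265 = \left(-3 - 22\right) \frac{1}{68} \cdot 478 - 265 = \left(-25\right) \frac{1}{68} \cdot 478 - 265 = \left(- \frac{25}{68}\right) 478 - 265 = - \frac{5975}{34} - 265 = - \frac{14985}{34}$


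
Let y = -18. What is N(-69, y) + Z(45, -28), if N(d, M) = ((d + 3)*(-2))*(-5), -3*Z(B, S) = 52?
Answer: -2032/3 ≈ -677.33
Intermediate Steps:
Z(B, S) = -52/3 (Z(B, S) = -⅓*52 = -52/3)
N(d, M) = 30 + 10*d (N(d, M) = ((3 + d)*(-2))*(-5) = (-6 - 2*d)*(-5) = 30 + 10*d)
N(-69, y) + Z(45, -28) = (30 + 10*(-69)) - 52/3 = (30 - 690) - 52/3 = -660 - 52/3 = -2032/3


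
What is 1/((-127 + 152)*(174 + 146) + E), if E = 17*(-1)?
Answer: 1/7983 ≈ 0.00012527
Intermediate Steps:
E = -17
1/((-127 + 152)*(174 + 146) + E) = 1/((-127 + 152)*(174 + 146) - 17) = 1/(25*320 - 17) = 1/(8000 - 17) = 1/7983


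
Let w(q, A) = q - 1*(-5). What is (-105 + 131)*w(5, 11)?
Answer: 260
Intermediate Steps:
w(q, A) = 5 + q (w(q, A) = q + 5 = 5 + q)
(-105 + 131)*w(5, 11) = (-105 + 131)*(5 + 5) = 26*10 = 260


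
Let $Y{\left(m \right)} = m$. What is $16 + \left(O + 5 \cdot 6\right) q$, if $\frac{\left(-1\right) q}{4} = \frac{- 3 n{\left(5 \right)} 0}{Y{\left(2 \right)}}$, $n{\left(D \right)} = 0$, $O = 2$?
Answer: $16$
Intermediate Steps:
$q = 0$ ($q = - 4 \frac{\left(-3\right) 0 \cdot 0}{2} = - 4 \cdot 0 \cdot 0 \cdot \frac{1}{2} = - 4 \cdot 0 \cdot \frac{1}{2} = \left(-4\right) 0 = 0$)
$16 + \left(O + 5 \cdot 6\right) q = 16 + \left(2 + 5 \cdot 6\right) 0 = 16 + \left(2 + 30\right) 0 = 16 + 32 \cdot 0 = 16 + 0 = 16$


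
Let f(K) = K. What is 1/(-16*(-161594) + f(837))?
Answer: 1/2586341 ≈ 3.8665e-7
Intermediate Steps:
1/(-16*(-161594) + f(837)) = 1/(-16*(-161594) + 837) = 1/(2585504 + 837) = 1/2586341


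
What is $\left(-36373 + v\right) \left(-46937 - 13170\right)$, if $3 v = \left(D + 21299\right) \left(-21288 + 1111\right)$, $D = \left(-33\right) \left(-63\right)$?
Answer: $\frac{28358904851675}{3} \approx 9.453 \cdot 10^{12}$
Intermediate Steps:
$D = 2079$
$v = - \frac{471697906}{3}$ ($v = \frac{\left(2079 + 21299\right) \left(-21288 + 1111\right)}{3} = \frac{23378 \left(-20177\right)}{3} = \frac{1}{3} \left(-471697906\right) = - \frac{471697906}{3} \approx -1.5723 \cdot 10^{8}$)
$\left(-36373 + v\right) \left(-46937 - 13170\right) = \left(-36373 - \frac{471697906}{3}\right) \left(-46937 - 13170\right) = \left(- \frac{471807025}{3}\right) \left(-60107\right) = \frac{28358904851675}{3}$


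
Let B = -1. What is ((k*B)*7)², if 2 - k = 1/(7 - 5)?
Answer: 441/4 ≈ 110.25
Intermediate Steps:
k = 3/2 (k = 2 - 1/(7 - 5) = 2 - 1/2 = 2 - 1*½ = 2 - ½ = 3/2 ≈ 1.5000)
((k*B)*7)² = (((3/2)*(-1))*7)² = (-3/2*7)² = (-21/2)² = 441/4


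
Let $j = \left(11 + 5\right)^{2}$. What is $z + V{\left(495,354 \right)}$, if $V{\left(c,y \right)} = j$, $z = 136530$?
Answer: $136786$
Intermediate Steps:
$j = 256$ ($j = 16^{2} = 256$)
$V{\left(c,y \right)} = 256$
$z + V{\left(495,354 \right)} = 136530 + 256 = 136786$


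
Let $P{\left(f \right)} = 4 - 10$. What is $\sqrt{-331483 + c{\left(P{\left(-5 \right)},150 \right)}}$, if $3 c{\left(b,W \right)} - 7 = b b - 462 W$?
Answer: $\frac{i \sqrt{3191118}}{3} \approx 595.46 i$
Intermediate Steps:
$P{\left(f \right)} = -6$ ($P{\left(f \right)} = 4 - 10 = -6$)
$c{\left(b,W \right)} = \frac{7}{3} - 154 W + \frac{b^{2}}{3}$ ($c{\left(b,W \right)} = \frac{7}{3} + \frac{b b - 462 W}{3} = \frac{7}{3} + \frac{b^{2} - 462 W}{3} = \frac{7}{3} - \left(154 W - \frac{b^{2}}{3}\right) = \frac{7}{3} - 154 W + \frac{b^{2}}{3}$)
$\sqrt{-331483 + c{\left(P{\left(-5 \right)},150 \right)}} = \sqrt{-331483 + \left(\frac{7}{3} - 23100 + \frac{\left(-6\right)^{2}}{3}\right)} = \sqrt{-331483 + \left(\frac{7}{3} - 23100 + \frac{1}{3} \cdot 36\right)} = \sqrt{-331483 + \left(\frac{7}{3} - 23100 + 12\right)} = \sqrt{-331483 - \frac{69257}{3}} = \sqrt{- \frac{1063706}{3}} = \frac{i \sqrt{3191118}}{3}$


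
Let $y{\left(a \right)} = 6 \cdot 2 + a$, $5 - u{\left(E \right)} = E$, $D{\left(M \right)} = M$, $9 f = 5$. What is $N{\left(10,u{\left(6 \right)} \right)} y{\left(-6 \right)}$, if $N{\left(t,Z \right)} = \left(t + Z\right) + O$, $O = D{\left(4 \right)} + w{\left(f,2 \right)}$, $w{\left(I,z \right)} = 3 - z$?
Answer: $84$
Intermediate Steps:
$f = \frac{5}{9}$ ($f = \frac{1}{9} \cdot 5 = \frac{5}{9} \approx 0.55556$)
$O = 5$ ($O = 4 + \left(3 - 2\right) = 4 + 1 = 5$)
$u{\left(E \right)} = 5 - E$
$N{\left(t,Z \right)} = 5 + Z + t$ ($N{\left(t,Z \right)} = \left(t + Z\right) + 5 = \left(Z + t\right) + 5 = 5 + Z + t$)
$y{\left(a \right)} = 12 + a$
$N{\left(10,u{\left(6 \right)} \right)} y{\left(-6 \right)} = \left(5 + \left(5 - 6\right) + 10\right) \left(12 - 6\right) = \left(5 + \left(5 - 6\right) + 10\right) 6 = \left(5 - 1 + 10\right) 6 = 14 \cdot 6 = 84$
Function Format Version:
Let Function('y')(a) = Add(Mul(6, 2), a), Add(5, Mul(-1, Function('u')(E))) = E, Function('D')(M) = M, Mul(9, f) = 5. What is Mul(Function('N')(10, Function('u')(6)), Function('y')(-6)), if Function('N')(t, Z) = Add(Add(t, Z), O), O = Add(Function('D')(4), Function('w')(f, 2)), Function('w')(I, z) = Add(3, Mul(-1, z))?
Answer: 84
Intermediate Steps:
f = Rational(5, 9) (f = Mul(Rational(1, 9), 5) = Rational(5, 9) ≈ 0.55556)
O = 5 (O = Add(4, Add(3, Mul(-1, 2))) = Add(4, Add(3, -2)) = Add(4, 1) = 5)
Function('u')(E) = Add(5, Mul(-1, E))
Function('N')(t, Z) = Add(5, Z, t) (Function('N')(t, Z) = Add(Add(t, Z), 5) = Add(Add(Z, t), 5) = Add(5, Z, t))
Function('y')(a) = Add(12, a)
Mul(Function('N')(10, Function('u')(6)), Function('y')(-6)) = Mul(Add(5, Add(5, Mul(-1, 6)), 10), Add(12, -6)) = Mul(Add(5, Add(5, -6), 10), 6) = Mul(Add(5, -1, 10), 6) = Mul(14, 6) = 84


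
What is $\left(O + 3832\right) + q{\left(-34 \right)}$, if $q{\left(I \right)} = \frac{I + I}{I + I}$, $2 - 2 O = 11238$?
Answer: $-1785$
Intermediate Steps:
$O = -5618$ ($O = 1 - 5619 = -5618$)
$q{\left(I \right)} = 1$ ($q{\left(I \right)} = \frac{2 I}{2 I} = 2 I \frac{1}{2 I} = 1$)
$\left(O + 3832\right) + q{\left(-34 \right)} = \left(-5618 + 3832\right) + 1 = -1786 + 1 = -1785$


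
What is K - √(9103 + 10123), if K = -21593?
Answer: -21593 - √19226 ≈ -21732.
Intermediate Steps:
K - √(9103 + 10123) = -21593 - √(9103 + 10123) = -21593 - √19226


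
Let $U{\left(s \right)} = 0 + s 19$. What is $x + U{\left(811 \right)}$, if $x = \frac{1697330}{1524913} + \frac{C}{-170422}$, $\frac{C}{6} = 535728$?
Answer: $\frac{1999929438968625}{129939361643} \approx 15391.0$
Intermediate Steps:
$C = 3214368$ ($C = 6 \cdot 535728 = 3214368$)
$U{\left(s \right)} = 19 s$ ($U{\left(s \right)} = 0 + 19 s = 19 s$)
$x = - \frac{2306184588362}{129939361643}$ ($x = \frac{1697330}{1524913} + \frac{3214368}{-170422} = 1697330 \cdot \frac{1}{1524913} + 3214368 \left(- \frac{1}{170422}\right) = \frac{1697330}{1524913} - \frac{1607184}{85211} = - \frac{2306184588362}{129939361643} \approx -17.748$)
$x + U{\left(811 \right)} = - \frac{2306184588362}{129939361643} + 19 \cdot 811 = - \frac{2306184588362}{129939361643} + 15409 = \frac{1999929438968625}{129939361643}$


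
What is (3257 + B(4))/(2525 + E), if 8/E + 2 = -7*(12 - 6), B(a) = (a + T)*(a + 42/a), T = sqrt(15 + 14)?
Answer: 36465/27773 + 319*sqrt(29)/55546 ≈ 1.3439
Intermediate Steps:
T = sqrt(29) ≈ 5.3852
B(a) = (a + sqrt(29))*(a + 42/a)
E = -2/11 (E = 8/(-2 - 7*(12 - 6)) = 8/(-2 - 7*6) = 8/(-2 - 42) = 8/(-44) = 8*(-1/44) = -2/11 ≈ -0.18182)
(3257 + B(4))/(2525 + E) = (3257 + (42 + 4**2 + 4*sqrt(29) + 42*sqrt(29)/4))/(2525 - 2/11) = (3257 + (42 + 16 + 4*sqrt(29) + 42*sqrt(29)*(1/4)))/(27773/11) = (3257 + (42 + 16 + 4*sqrt(29) + 21*sqrt(29)/2))*(11/27773) = (3257 + (58 + 29*sqrt(29)/2))*(11/27773) = (3315 + 29*sqrt(29)/2)*(11/27773) = 36465/27773 + 319*sqrt(29)/55546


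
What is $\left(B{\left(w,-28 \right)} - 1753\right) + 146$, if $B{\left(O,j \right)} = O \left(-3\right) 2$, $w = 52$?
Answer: $-1919$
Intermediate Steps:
$B{\left(O,j \right)} = - 6 O$ ($B{\left(O,j \right)} = - 3 O 2 = - 6 O$)
$\left(B{\left(w,-28 \right)} - 1753\right) + 146 = \left(\left(-6\right) 52 - 1753\right) + 146 = \left(-312 - 1753\right) + 146 = -2065 + 146 = -1919$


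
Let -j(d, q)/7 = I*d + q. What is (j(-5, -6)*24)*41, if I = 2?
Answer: 110208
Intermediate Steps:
j(d, q) = -14*d - 7*q (j(d, q) = -7*(2*d + q) = -7*(q + 2*d) = -14*d - 7*q)
(j(-5, -6)*24)*41 = ((-14*(-5) - 7*(-6))*24)*41 = ((70 + 42)*24)*41 = (112*24)*41 = 2688*41 = 110208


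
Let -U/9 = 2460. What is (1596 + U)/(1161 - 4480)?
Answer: 20544/3319 ≈ 6.1898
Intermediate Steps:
U = -22140 (U = -9*2460 = -22140)
(1596 + U)/(1161 - 4480) = (1596 - 22140)/(1161 - 4480) = -20544/(-3319) = -20544*(-1/3319) = 20544/3319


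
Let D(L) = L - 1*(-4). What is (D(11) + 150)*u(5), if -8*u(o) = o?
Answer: -825/8 ≈ -103.13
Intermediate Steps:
D(L) = 4 + L (D(L) = L + 4 = 4 + L)
u(o) = -o/8
(D(11) + 150)*u(5) = ((4 + 11) + 150)*(-1/8*5) = (15 + 150)*(-5/8) = 165*(-5/8) = -825/8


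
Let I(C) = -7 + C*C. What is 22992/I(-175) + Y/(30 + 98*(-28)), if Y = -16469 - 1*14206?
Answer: 166934573/13849542 ≈ 12.053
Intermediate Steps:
I(C) = -7 + C²
Y = -30675 (Y = -16469 - 14206 = -30675)
22992/I(-175) + Y/(30 + 98*(-28)) = 22992/(-7 + (-175)²) - 30675/(30 + 98*(-28)) = 22992/(-7 + 30625) - 30675/(30 - 2744) = 22992/30618 - 30675/(-2714) = 22992*(1/30618) - 30675*(-1/2714) = 3832/5103 + 30675/2714 = 166934573/13849542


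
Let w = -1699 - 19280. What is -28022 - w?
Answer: -7043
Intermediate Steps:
w = -20979
-28022 - w = -28022 - 1*(-20979) = -28022 + 20979 = -7043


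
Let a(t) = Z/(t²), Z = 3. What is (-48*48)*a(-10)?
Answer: -1728/25 ≈ -69.120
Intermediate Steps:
a(t) = 3/t² (a(t) = 3/(t²) = 3/t²)
(-48*48)*a(-10) = (-48*48)*(3/(-10)²) = -6912/100 = -2304*3/100 = -1728/25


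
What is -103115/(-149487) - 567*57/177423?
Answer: 4487900764/8840810667 ≈ 0.50763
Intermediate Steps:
-103115/(-149487) - 567*57/177423 = -103115*(-1/149487) - 32319*1/177423 = 103115/149487 - 10773/59141 = 4487900764/8840810667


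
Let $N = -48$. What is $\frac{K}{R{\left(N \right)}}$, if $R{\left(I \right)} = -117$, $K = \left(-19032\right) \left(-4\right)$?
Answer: $- \frac{1952}{3} \approx -650.67$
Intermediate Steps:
$K = 76128$
$\frac{K}{R{\left(N \right)}} = \frac{76128}{-117} = 76128 \left(- \frac{1}{117}\right) = - \frac{1952}{3}$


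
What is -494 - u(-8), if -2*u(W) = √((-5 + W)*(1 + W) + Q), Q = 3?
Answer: -494 + √94/2 ≈ -489.15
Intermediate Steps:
u(W) = -√(3 + (1 + W)*(-5 + W))/2 (u(W) = -√((-5 + W)*(1 + W) + 3)/2 = -√((1 + W)*(-5 + W) + 3)/2 = -√(3 + (1 + W)*(-5 + W))/2)
-494 - u(-8) = -494 - (-1)*√(-2 + (-8)² - 4*(-8))/2 = -494 - (-1)*√(-2 + 64 + 32)/2 = -494 - (-1)*√94/2 = -494 + √94/2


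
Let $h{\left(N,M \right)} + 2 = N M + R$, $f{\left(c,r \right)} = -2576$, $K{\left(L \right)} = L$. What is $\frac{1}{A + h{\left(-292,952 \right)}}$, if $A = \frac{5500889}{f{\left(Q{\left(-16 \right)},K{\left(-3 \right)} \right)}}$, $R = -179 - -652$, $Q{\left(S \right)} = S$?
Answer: $- \frac{2576}{720374377} \approx -3.5759 \cdot 10^{-6}$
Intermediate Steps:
$R = 473$ ($R = -179 + 652 = 473$)
$A = - \frac{5500889}{2576}$ ($A = \frac{5500889}{-2576} = 5500889 \left(- \frac{1}{2576}\right) = - \frac{5500889}{2576} \approx -2135.4$)
$h{\left(N,M \right)} = 471 + M N$ ($h{\left(N,M \right)} = -2 + \left(N M + 473\right) = -2 + \left(M N + 473\right) = -2 + \left(473 + M N\right) = 471 + M N$)
$\frac{1}{A + h{\left(-292,952 \right)}} = \frac{1}{- \frac{5500889}{2576} + \left(471 + 952 \left(-292\right)\right)} = \frac{1}{- \frac{5500889}{2576} + \left(471 - 277984\right)} = \frac{1}{- \frac{5500889}{2576} - 277513} = \frac{1}{- \frac{720374377}{2576}} = - \frac{2576}{720374377}$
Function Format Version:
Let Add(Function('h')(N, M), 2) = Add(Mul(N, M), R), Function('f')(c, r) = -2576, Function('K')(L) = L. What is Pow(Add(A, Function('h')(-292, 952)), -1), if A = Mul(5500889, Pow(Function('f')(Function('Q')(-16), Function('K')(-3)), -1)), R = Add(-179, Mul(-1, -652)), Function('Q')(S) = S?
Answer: Rational(-2576, 720374377) ≈ -3.5759e-6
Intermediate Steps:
R = 473 (R = Add(-179, 652) = 473)
A = Rational(-5500889, 2576) (A = Mul(5500889, Pow(-2576, -1)) = Mul(5500889, Rational(-1, 2576)) = Rational(-5500889, 2576) ≈ -2135.4)
Function('h')(N, M) = Add(471, Mul(M, N)) (Function('h')(N, M) = Add(-2, Add(Mul(N, M), 473)) = Add(-2, Add(Mul(M, N), 473)) = Add(-2, Add(473, Mul(M, N))) = Add(471, Mul(M, N)))
Pow(Add(A, Function('h')(-292, 952)), -1) = Pow(Add(Rational(-5500889, 2576), Add(471, Mul(952, -292))), -1) = Pow(Add(Rational(-5500889, 2576), Add(471, -277984)), -1) = Pow(Add(Rational(-5500889, 2576), -277513), -1) = Pow(Rational(-720374377, 2576), -1) = Rational(-2576, 720374377)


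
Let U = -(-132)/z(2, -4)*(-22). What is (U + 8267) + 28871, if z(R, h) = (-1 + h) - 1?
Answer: 37622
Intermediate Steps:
z(R, h) = -2 + h
U = 484 (U = -(-132)/(-2 - 4)*(-22) = -(-132)/(-6)*(-22) = -(-132)*(-1)/6*(-22) = -12*11/6*(-22) = -22*(-22) = 484)
(U + 8267) + 28871 = (484 + 8267) + 28871 = 8751 + 28871 = 37622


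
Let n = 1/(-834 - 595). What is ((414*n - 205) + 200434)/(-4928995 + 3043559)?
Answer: -40875261/384898292 ≈ -0.10620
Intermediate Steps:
n = -1/1429 (n = 1/(-1429) = -1/1429 ≈ -0.00069979)
((414*n - 205) + 200434)/(-4928995 + 3043559) = ((414*(-1/1429) - 205) + 200434)/(-4928995 + 3043559) = ((-414/1429 - 205) + 200434)/(-1885436) = (-293359/1429 + 200434)*(-1/1885436) = (286126827/1429)*(-1/1885436) = -40875261/384898292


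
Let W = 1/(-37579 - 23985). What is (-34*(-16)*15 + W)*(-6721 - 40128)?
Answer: -23535168534911/61564 ≈ -3.8229e+8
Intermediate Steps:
W = -1/61564 (W = 1/(-61564) = -1/61564 ≈ -1.6243e-5)
(-34*(-16)*15 + W)*(-6721 - 40128) = (-34*(-16)*15 - 1/61564)*(-6721 - 40128) = (544*15 - 1/61564)*(-46849) = (8160 - 1/61564)*(-46849) = (502362239/61564)*(-46849) = -23535168534911/61564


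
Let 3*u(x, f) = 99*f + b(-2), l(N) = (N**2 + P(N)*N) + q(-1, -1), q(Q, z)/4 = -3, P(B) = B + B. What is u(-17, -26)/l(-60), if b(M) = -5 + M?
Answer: -89/1116 ≈ -0.079749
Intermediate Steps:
P(B) = 2*B
q(Q, z) = -12 (q(Q, z) = 4*(-3) = -12)
l(N) = -12 + 3*N**2 (l(N) = (N**2 + (2*N)*N) - 12 = (N**2 + 2*N**2) - 12 = 3*N**2 - 12 = -12 + 3*N**2)
u(x, f) = -7/3 + 33*f (u(x, f) = (99*f + (-5 - 2))/3 = (99*f - 7)/3 = (-7 + 99*f)/3 = -7/3 + 33*f)
u(-17, -26)/l(-60) = (-7/3 + 33*(-26))/(-12 + 3*(-60)**2) = (-7/3 - 858)/(-12 + 3*3600) = -2581/(3*(-12 + 10800)) = -2581/3/10788 = -2581/3*1/10788 = -89/1116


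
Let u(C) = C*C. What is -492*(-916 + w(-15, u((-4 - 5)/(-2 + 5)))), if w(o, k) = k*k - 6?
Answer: 413772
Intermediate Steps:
u(C) = C²
w(o, k) = -6 + k² (w(o, k) = k² - 6 = -6 + k²)
-492*(-916 + w(-15, u((-4 - 5)/(-2 + 5)))) = -492*(-916 + (-6 + (((-4 - 5)/(-2 + 5))²)²)) = -492*(-916 + (-6 + ((-9/3)²)²)) = -492*(-916 + (-6 + ((-9*⅓)²)²)) = -492*(-916 + (-6 + ((-3)²)²)) = -492*(-916 + (-6 + 9²)) = -492*(-916 + (-6 + 81)) = -492*(-916 + 75) = -492*(-841) = 413772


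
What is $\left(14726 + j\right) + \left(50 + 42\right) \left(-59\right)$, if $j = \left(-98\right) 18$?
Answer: $7534$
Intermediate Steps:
$j = -1764$
$\left(14726 + j\right) + \left(50 + 42\right) \left(-59\right) = \left(14726 - 1764\right) + \left(50 + 42\right) \left(-59\right) = 12962 + 92 \left(-59\right) = 12962 - 5428 = 7534$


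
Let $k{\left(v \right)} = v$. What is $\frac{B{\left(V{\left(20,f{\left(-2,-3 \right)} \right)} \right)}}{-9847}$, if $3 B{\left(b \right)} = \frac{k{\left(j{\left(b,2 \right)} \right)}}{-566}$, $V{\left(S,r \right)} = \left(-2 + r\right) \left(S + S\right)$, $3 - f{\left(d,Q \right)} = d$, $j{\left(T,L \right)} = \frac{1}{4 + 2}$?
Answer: $\frac{1}{100321236} \approx 9.968 \cdot 10^{-9}$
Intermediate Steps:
$j{\left(T,L \right)} = \frac{1}{6}$
$f{\left(d,Q \right)} = 3 - d$
$V{\left(S,r \right)} = 2 S \left(-2 + r\right)$ ($V{\left(S,r \right)} = \left(-2 + r\right) 2 S = 2 S \left(-2 + r\right)$)
$B{\left(b \right)} = - \frac{1}{10188}$ ($B{\left(b \right)} = \frac{\frac{1}{6} \frac{1}{-566}}{3} = \frac{\frac{1}{6} \left(- \frac{1}{566}\right)}{3} = \frac{1}{3} \left(- \frac{1}{3396}\right) = - \frac{1}{10188}$)
$\frac{B{\left(V{\left(20,f{\left(-2,-3 \right)} \right)} \right)}}{-9847} = - \frac{1}{10188 \left(-9847\right)} = \left(- \frac{1}{10188}\right) \left(- \frac{1}{9847}\right) = \frac{1}{100321236}$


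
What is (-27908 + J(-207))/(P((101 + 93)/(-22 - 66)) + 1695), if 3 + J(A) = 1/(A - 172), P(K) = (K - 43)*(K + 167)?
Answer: 6826510240/1407444167 ≈ 4.8503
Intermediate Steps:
P(K) = (-43 + K)*(167 + K)
J(A) = -3 + 1/(-172 + A) (J(A) = -3 + 1/(A - 172) = -3 + 1/(-172 + A))
(-27908 + J(-207))/(P((101 + 93)/(-22 - 66)) + 1695) = (-27908 + (517 - 3*(-207))/(-172 - 207))/((-7181 + ((101 + 93)/(-22 - 66))² + 124*((101 + 93)/(-22 - 66))) + 1695) = (-27908 + (517 + 621)/(-379))/((-7181 + (194/(-88))² + 124*(194/(-88))) + 1695) = (-27908 - 1/379*1138)/((-7181 + (194*(-1/88))² + 124*(194*(-1/88))) + 1695) = (-27908 - 1138/379)/((-7181 + (-97/44)² + 124*(-97/44)) + 1695) = -10578270/(379*((-7181 + 9409/1936 - 3007/11) + 1695)) = -10578270/(379*(-14422239/1936 + 1695)) = -10578270/(379*(-11140719/1936)) = -10578270/379*(-1936/11140719) = 6826510240/1407444167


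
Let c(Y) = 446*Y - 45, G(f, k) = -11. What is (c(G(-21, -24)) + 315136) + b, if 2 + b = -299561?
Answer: 10622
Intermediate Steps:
b = -299563 (b = -2 - 299561 = -299563)
c(Y) = -45 + 446*Y
(c(G(-21, -24)) + 315136) + b = ((-45 + 446*(-11)) + 315136) - 299563 = ((-45 - 4906) + 315136) - 299563 = (-4951 + 315136) - 299563 = 310185 - 299563 = 10622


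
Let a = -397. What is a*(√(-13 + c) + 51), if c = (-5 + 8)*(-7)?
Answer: -20247 - 397*I*√34 ≈ -20247.0 - 2314.9*I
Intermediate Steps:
c = -21 (c = 3*(-7) = -21)
a*(√(-13 + c) + 51) = -397*(√(-13 - 21) + 51) = -397*(√(-34) + 51) = -397*(I*√34 + 51) = -397*(51 + I*√34) = -20247 - 397*I*√34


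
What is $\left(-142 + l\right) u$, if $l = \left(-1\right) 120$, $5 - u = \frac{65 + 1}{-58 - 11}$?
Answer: $- \frac{35894}{23} \approx -1560.6$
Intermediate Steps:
$u = \frac{137}{23}$ ($u = 5 - \frac{65 + 1}{-58 - 11} = 5 - \frac{66}{-69} = 5 - 66 \left(- \frac{1}{69}\right) = 5 - - \frac{22}{23} = 5 + \frac{22}{23} = \frac{137}{23} \approx 5.9565$)
$l = -120$
$\left(-142 + l\right) u = \left(-142 - 120\right) \frac{137}{23} = \left(-262\right) \frac{137}{23} = - \frac{35894}{23}$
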